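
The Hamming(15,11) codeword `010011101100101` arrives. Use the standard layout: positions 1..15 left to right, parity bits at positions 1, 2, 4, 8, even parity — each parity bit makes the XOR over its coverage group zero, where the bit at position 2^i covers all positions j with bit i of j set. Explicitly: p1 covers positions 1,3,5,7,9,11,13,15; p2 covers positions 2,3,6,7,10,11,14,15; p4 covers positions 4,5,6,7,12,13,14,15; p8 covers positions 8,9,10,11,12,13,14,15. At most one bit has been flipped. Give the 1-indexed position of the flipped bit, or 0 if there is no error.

7

s1: b1⊕b3⊕b5⊕b7⊕b9⊕b11⊕b13⊕b15 = 0⊕0⊕1⊕1⊕1⊕0⊕1⊕1 = 1
s2: b2⊕b3⊕b6⊕b7⊕b10⊕b11⊕b14⊕b15 = 1⊕0⊕1⊕1⊕1⊕0⊕0⊕1 = 1
s4: b4⊕b5⊕b6⊕b7⊕b12⊕b13⊕b14⊕b15 = 0⊕1⊕1⊕1⊕0⊕1⊕0⊕1 = 1
s8: b8⊕b9⊕b10⊕b11⊕b12⊕b13⊕b14⊕b15 = 0⊕1⊕1⊕0⊕0⊕1⊕0⊕1 = 0
Syndrome (s8...s1) = 0111 → position 7.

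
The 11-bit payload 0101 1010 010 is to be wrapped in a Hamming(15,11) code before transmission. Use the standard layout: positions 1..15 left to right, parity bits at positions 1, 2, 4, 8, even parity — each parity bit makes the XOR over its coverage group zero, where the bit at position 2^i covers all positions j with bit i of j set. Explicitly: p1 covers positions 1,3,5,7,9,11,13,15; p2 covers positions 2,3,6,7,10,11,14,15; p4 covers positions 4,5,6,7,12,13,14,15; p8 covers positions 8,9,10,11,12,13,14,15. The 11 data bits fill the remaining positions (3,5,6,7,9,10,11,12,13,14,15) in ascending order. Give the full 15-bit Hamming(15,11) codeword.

Place data bits at non-power-of-two positions: b3=0, b5=1, b6=0, b7=1, b9=1, b10=0, b11=1, b12=0, b13=0, b14=1, b15=0.
p1 = XOR of data positions {3,5,7,9,11,13,15} = 0⊕1⊕1⊕1⊕1⊕0⊕0 = 0
p2 = XOR of data positions {3,6,7,10,11,14,15} = 0⊕0⊕1⊕0⊕1⊕1⊕0 = 1
p4 = XOR of data positions {5,6,7,12,13,14,15} = 1⊕0⊕1⊕0⊕0⊕1⊕0 = 1
p8 = XOR of data positions {9,10,11,12,13,14,15} = 1⊕0⊕1⊕0⊕0⊕1⊕0 = 1
Codeword b1..b15 = 010110111010010

010110111010010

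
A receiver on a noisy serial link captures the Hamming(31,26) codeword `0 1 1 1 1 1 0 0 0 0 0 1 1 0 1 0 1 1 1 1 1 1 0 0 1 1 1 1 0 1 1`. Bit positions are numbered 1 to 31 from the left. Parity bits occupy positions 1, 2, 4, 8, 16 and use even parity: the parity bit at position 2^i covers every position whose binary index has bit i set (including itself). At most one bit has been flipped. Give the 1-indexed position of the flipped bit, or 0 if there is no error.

s1: b1⊕b3⊕b5⊕b7⊕b9⊕b11⊕b13⊕b15⊕b17⊕b19⊕b21⊕b23⊕b25⊕b27⊕b29⊕b31 = 0⊕1⊕1⊕0⊕0⊕0⊕1⊕1⊕1⊕1⊕1⊕0⊕1⊕1⊕0⊕1 = 0
s2: b2⊕b3⊕b6⊕b7⊕b10⊕b11⊕b14⊕b15⊕b18⊕b19⊕b22⊕b23⊕b26⊕b27⊕b30⊕b31 = 1⊕1⊕1⊕0⊕0⊕0⊕0⊕1⊕1⊕1⊕1⊕0⊕1⊕1⊕1⊕1 = 1
s4: b4⊕b5⊕b6⊕b7⊕b12⊕b13⊕b14⊕b15⊕b20⊕b21⊕b22⊕b23⊕b28⊕b29⊕b30⊕b31 = 1⊕1⊕1⊕0⊕1⊕1⊕0⊕1⊕1⊕1⊕1⊕0⊕1⊕0⊕1⊕1 = 0
s8: b8⊕b9⊕b10⊕b11⊕b12⊕b13⊕b14⊕b15⊕b24⊕b25⊕b26⊕b27⊕b28⊕b29⊕b30⊕b31 = 0⊕0⊕0⊕0⊕1⊕1⊕0⊕1⊕0⊕1⊕1⊕1⊕1⊕0⊕1⊕1 = 1
s16: b16⊕b17⊕b18⊕b19⊕b20⊕b21⊕b22⊕b23⊕b24⊕b25⊕b26⊕b27⊕b28⊕b29⊕b30⊕b31 = 0⊕1⊕1⊕1⊕1⊕1⊕1⊕0⊕0⊕1⊕1⊕1⊕1⊕0⊕1⊕1 = 0
Syndrome (s16...s1) = 01010 → position 10.

10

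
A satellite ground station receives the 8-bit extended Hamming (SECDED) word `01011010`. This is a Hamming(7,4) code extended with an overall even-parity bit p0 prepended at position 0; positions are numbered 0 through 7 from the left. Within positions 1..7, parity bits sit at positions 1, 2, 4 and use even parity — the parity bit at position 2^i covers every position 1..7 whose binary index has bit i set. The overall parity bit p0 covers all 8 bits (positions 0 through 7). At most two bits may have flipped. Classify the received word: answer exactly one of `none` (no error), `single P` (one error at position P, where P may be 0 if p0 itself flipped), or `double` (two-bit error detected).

s1: b1⊕b3⊕b5⊕b7 = 1⊕1⊕0⊕0 = 0
s2: b2⊕b3⊕b6⊕b7 = 0⊕1⊕1⊕0 = 0
s4: b4⊕b5⊕b6⊕b7 = 1⊕0⊕1⊕0 = 0
Syndrome (s4...s1) = 000 → position 0 (no error).
Overall parity (XOR of all 8 bits, including p0): 0⊕1⊕0⊕1⊕1⊕0⊕1⊕0 = 0
Overall=0, syndrome position=0 → no error.

none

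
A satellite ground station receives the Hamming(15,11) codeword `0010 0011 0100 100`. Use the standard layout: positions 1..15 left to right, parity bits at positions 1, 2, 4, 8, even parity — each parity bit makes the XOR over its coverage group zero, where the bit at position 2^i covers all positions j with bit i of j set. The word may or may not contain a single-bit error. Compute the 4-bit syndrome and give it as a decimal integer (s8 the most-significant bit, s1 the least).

11

s1: b1⊕b3⊕b5⊕b7⊕b9⊕b11⊕b13⊕b15 = 0⊕1⊕0⊕1⊕0⊕0⊕1⊕0 = 1
s2: b2⊕b3⊕b6⊕b7⊕b10⊕b11⊕b14⊕b15 = 0⊕1⊕0⊕1⊕1⊕0⊕0⊕0 = 1
s4: b4⊕b5⊕b6⊕b7⊕b12⊕b13⊕b14⊕b15 = 0⊕0⊕0⊕1⊕0⊕1⊕0⊕0 = 0
s8: b8⊕b9⊕b10⊕b11⊕b12⊕b13⊕b14⊕b15 = 1⊕0⊕1⊕0⊕0⊕1⊕0⊕0 = 1
Syndrome (s8...s1) = 1011 → position 11.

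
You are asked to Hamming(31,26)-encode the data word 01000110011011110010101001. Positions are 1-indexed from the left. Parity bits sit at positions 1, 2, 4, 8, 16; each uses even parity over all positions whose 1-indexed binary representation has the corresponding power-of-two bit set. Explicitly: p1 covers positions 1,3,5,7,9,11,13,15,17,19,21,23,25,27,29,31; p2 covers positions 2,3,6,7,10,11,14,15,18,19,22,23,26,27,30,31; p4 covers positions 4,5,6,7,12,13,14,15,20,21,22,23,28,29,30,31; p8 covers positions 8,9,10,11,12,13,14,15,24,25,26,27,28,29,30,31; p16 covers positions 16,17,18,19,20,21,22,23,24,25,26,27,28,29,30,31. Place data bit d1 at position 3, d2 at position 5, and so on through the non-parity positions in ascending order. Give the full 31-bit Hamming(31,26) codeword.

0001100001100110011110010101001

Place data bits at non-power-of-two positions: b3=0, b5=1, b6=0, b7=0, b9=0, b10=1, b11=1, b12=0, b13=0, b14=1, b15=1, b17=0, b18=1, b19=1, b20=1, b21=1, b22=0, b23=0, b24=1, b25=0, b26=1, b27=0, b28=1, b29=0, b30=0, b31=1.
p1 = XOR of data positions {3,5,7,9,11,13,15,17,19,21,23,25,27,29,31} = 0⊕1⊕0⊕0⊕1⊕0⊕1⊕0⊕1⊕1⊕0⊕0⊕0⊕0⊕1 = 0
p2 = XOR of data positions {3,6,7,10,11,14,15,18,19,22,23,26,27,30,31} = 0⊕0⊕0⊕1⊕1⊕1⊕1⊕1⊕1⊕0⊕0⊕1⊕0⊕0⊕1 = 0
p4 = XOR of data positions {5,6,7,12,13,14,15,20,21,22,23,28,29,30,31} = 1⊕0⊕0⊕0⊕0⊕1⊕1⊕1⊕1⊕0⊕0⊕1⊕0⊕0⊕1 = 1
p8 = XOR of data positions {9,10,11,12,13,14,15,24,25,26,27,28,29,30,31} = 0⊕1⊕1⊕0⊕0⊕1⊕1⊕1⊕0⊕1⊕0⊕1⊕0⊕0⊕1 = 0
p16 = XOR of data positions {17,18,19,20,21,22,23,24,25,26,27,28,29,30,31} = 0⊕1⊕1⊕1⊕1⊕0⊕0⊕1⊕0⊕1⊕0⊕1⊕0⊕0⊕1 = 0
Codeword b1..b31 = 0001100001100110011110010101001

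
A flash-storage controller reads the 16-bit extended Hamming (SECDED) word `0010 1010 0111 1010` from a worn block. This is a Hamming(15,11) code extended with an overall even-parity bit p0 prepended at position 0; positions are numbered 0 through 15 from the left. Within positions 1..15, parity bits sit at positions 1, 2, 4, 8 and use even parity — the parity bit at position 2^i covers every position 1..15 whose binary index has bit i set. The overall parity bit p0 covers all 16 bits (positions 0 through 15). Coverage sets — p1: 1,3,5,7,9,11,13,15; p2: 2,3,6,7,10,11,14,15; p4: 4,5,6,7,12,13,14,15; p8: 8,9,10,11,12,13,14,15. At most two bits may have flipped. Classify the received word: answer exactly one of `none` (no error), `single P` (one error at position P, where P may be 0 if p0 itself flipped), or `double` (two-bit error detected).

double

s1: b1⊕b3⊕b5⊕b7⊕b9⊕b11⊕b13⊕b15 = 0⊕0⊕0⊕0⊕1⊕1⊕0⊕0 = 0
s2: b2⊕b3⊕b6⊕b7⊕b10⊕b11⊕b14⊕b15 = 1⊕0⊕1⊕0⊕1⊕1⊕1⊕0 = 1
s4: b4⊕b5⊕b6⊕b7⊕b12⊕b13⊕b14⊕b15 = 1⊕0⊕1⊕0⊕1⊕0⊕1⊕0 = 0
s8: b8⊕b9⊕b10⊕b11⊕b12⊕b13⊕b14⊕b15 = 0⊕1⊕1⊕1⊕1⊕0⊕1⊕0 = 1
Syndrome (s8...s1) = 1010 → position 10.
Overall parity (XOR of all 16 bits, including p0): 0⊕0⊕1⊕0⊕1⊕0⊕1⊕0⊕0⊕1⊕1⊕1⊕1⊕0⊕1⊕0 = 0
Overall=0, syndrome position=10 → double-bit error detected (uncorrectable).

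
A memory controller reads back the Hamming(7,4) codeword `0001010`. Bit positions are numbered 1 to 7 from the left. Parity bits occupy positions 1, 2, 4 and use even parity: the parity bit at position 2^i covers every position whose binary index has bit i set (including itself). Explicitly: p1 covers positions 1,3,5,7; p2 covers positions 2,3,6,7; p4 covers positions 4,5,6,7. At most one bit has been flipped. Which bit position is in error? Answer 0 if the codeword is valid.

2

s1: b1⊕b3⊕b5⊕b7 = 0⊕0⊕0⊕0 = 0
s2: b2⊕b3⊕b6⊕b7 = 0⊕0⊕1⊕0 = 1
s4: b4⊕b5⊕b6⊕b7 = 1⊕0⊕1⊕0 = 0
Syndrome (s4...s1) = 010 → position 2.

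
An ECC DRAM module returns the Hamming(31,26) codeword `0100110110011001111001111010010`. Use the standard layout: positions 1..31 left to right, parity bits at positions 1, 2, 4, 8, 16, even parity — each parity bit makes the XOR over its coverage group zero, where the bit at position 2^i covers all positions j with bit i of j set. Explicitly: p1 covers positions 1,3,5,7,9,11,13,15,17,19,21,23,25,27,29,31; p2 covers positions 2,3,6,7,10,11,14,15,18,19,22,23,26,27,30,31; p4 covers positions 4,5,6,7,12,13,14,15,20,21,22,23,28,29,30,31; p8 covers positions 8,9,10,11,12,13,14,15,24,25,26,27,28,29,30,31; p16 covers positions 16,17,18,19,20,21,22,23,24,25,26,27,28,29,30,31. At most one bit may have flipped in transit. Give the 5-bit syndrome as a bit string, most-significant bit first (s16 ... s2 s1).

00100

s1: b1⊕b3⊕b5⊕b7⊕b9⊕b11⊕b13⊕b15⊕b17⊕b19⊕b21⊕b23⊕b25⊕b27⊕b29⊕b31 = 0⊕0⊕1⊕0⊕1⊕0⊕1⊕0⊕1⊕1⊕0⊕1⊕1⊕1⊕0⊕0 = 0
s2: b2⊕b3⊕b6⊕b7⊕b10⊕b11⊕b14⊕b15⊕b18⊕b19⊕b22⊕b23⊕b26⊕b27⊕b30⊕b31 = 1⊕0⊕1⊕0⊕0⊕0⊕0⊕0⊕1⊕1⊕1⊕1⊕0⊕1⊕1⊕0 = 0
s4: b4⊕b5⊕b6⊕b7⊕b12⊕b13⊕b14⊕b15⊕b20⊕b21⊕b22⊕b23⊕b28⊕b29⊕b30⊕b31 = 0⊕1⊕1⊕0⊕1⊕1⊕0⊕0⊕0⊕0⊕1⊕1⊕0⊕0⊕1⊕0 = 1
s8: b8⊕b9⊕b10⊕b11⊕b12⊕b13⊕b14⊕b15⊕b24⊕b25⊕b26⊕b27⊕b28⊕b29⊕b30⊕b31 = 1⊕1⊕0⊕0⊕1⊕1⊕0⊕0⊕1⊕1⊕0⊕1⊕0⊕0⊕1⊕0 = 0
s16: b16⊕b17⊕b18⊕b19⊕b20⊕b21⊕b22⊕b23⊕b24⊕b25⊕b26⊕b27⊕b28⊕b29⊕b30⊕b31 = 1⊕1⊕1⊕1⊕0⊕0⊕1⊕1⊕1⊕1⊕0⊕1⊕0⊕0⊕1⊕0 = 0
Syndrome (s16...s1) = 00100 → position 4.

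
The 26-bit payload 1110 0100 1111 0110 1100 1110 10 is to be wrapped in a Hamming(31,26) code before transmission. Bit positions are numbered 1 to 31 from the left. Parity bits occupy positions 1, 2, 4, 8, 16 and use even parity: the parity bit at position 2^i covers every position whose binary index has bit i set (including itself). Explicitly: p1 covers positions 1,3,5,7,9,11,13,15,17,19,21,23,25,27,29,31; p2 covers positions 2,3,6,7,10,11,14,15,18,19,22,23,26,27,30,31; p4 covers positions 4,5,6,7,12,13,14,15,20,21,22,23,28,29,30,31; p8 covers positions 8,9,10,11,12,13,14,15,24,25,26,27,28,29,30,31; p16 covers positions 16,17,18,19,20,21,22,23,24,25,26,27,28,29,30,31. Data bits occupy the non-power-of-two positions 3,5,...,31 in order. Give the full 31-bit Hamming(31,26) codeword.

0110110001001111101101100111010

Place data bits at non-power-of-two positions: b3=1, b5=1, b6=1, b7=0, b9=0, b10=1, b11=0, b12=0, b13=1, b14=1, b15=1, b17=1, b18=0, b19=1, b20=1, b21=0, b22=1, b23=1, b24=0, b25=0, b26=1, b27=1, b28=1, b29=0, b30=1, b31=0.
p1 = XOR of data positions {3,5,7,9,11,13,15,17,19,21,23,25,27,29,31} = 1⊕1⊕0⊕0⊕0⊕1⊕1⊕1⊕1⊕0⊕1⊕0⊕1⊕0⊕0 = 0
p2 = XOR of data positions {3,6,7,10,11,14,15,18,19,22,23,26,27,30,31} = 1⊕1⊕0⊕1⊕0⊕1⊕1⊕0⊕1⊕1⊕1⊕1⊕1⊕1⊕0 = 1
p4 = XOR of data positions {5,6,7,12,13,14,15,20,21,22,23,28,29,30,31} = 1⊕1⊕0⊕0⊕1⊕1⊕1⊕1⊕0⊕1⊕1⊕1⊕0⊕1⊕0 = 0
p8 = XOR of data positions {9,10,11,12,13,14,15,24,25,26,27,28,29,30,31} = 0⊕1⊕0⊕0⊕1⊕1⊕1⊕0⊕0⊕1⊕1⊕1⊕0⊕1⊕0 = 0
p16 = XOR of data positions {17,18,19,20,21,22,23,24,25,26,27,28,29,30,31} = 1⊕0⊕1⊕1⊕0⊕1⊕1⊕0⊕0⊕1⊕1⊕1⊕0⊕1⊕0 = 1
Codeword b1..b31 = 0110110001001111101101100111010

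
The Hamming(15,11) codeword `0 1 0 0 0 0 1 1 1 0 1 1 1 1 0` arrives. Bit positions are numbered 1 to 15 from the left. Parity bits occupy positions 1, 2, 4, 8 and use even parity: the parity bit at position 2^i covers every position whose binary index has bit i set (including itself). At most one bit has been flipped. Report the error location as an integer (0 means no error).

0

s1: b1⊕b3⊕b5⊕b7⊕b9⊕b11⊕b13⊕b15 = 0⊕0⊕0⊕1⊕1⊕1⊕1⊕0 = 0
s2: b2⊕b3⊕b6⊕b7⊕b10⊕b11⊕b14⊕b15 = 1⊕0⊕0⊕1⊕0⊕1⊕1⊕0 = 0
s4: b4⊕b5⊕b6⊕b7⊕b12⊕b13⊕b14⊕b15 = 0⊕0⊕0⊕1⊕1⊕1⊕1⊕0 = 0
s8: b8⊕b9⊕b10⊕b11⊕b12⊕b13⊕b14⊕b15 = 1⊕1⊕0⊕1⊕1⊕1⊕1⊕0 = 0
Syndrome (s8...s1) = 0000 → position 0 (no error).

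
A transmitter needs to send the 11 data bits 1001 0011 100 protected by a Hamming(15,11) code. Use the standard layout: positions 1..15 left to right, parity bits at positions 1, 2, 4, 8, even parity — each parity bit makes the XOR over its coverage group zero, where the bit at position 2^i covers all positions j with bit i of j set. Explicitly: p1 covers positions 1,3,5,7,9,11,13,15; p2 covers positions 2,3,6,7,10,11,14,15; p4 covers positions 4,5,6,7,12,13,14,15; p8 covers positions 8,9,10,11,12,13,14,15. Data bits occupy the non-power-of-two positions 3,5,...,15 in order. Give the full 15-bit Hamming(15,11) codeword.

011100110011100

Place data bits at non-power-of-two positions: b3=1, b5=0, b6=0, b7=1, b9=0, b10=0, b11=1, b12=1, b13=1, b14=0, b15=0.
p1 = XOR of data positions {3,5,7,9,11,13,15} = 1⊕0⊕1⊕0⊕1⊕1⊕0 = 0
p2 = XOR of data positions {3,6,7,10,11,14,15} = 1⊕0⊕1⊕0⊕1⊕0⊕0 = 1
p4 = XOR of data positions {5,6,7,12,13,14,15} = 0⊕0⊕1⊕1⊕1⊕0⊕0 = 1
p8 = XOR of data positions {9,10,11,12,13,14,15} = 0⊕0⊕1⊕1⊕1⊕0⊕0 = 1
Codeword b1..b15 = 011100110011100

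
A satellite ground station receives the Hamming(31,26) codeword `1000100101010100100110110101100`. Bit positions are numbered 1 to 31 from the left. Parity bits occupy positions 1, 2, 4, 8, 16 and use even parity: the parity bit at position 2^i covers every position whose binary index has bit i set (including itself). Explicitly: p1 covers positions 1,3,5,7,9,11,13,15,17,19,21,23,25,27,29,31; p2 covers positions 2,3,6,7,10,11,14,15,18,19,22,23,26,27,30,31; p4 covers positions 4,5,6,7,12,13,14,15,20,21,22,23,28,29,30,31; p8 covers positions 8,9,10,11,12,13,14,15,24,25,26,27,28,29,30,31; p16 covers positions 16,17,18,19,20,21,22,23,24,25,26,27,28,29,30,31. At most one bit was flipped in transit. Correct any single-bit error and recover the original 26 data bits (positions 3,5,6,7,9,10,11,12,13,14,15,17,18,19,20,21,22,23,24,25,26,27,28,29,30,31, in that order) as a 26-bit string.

s1: b1⊕b3⊕b5⊕b7⊕b9⊕b11⊕b13⊕b15⊕b17⊕b19⊕b21⊕b23⊕b25⊕b27⊕b29⊕b31 = 1⊕0⊕1⊕0⊕0⊕0⊕0⊕0⊕1⊕0⊕1⊕1⊕0⊕0⊕1⊕0 = 0
s2: b2⊕b3⊕b6⊕b7⊕b10⊕b11⊕b14⊕b15⊕b18⊕b19⊕b22⊕b23⊕b26⊕b27⊕b30⊕b31 = 0⊕0⊕0⊕0⊕1⊕0⊕1⊕0⊕0⊕0⊕0⊕1⊕1⊕0⊕0⊕0 = 0
s4: b4⊕b5⊕b6⊕b7⊕b12⊕b13⊕b14⊕b15⊕b20⊕b21⊕b22⊕b23⊕b28⊕b29⊕b30⊕b31 = 0⊕1⊕0⊕0⊕1⊕0⊕1⊕0⊕1⊕1⊕0⊕1⊕1⊕1⊕0⊕0 = 0
s8: b8⊕b9⊕b10⊕b11⊕b12⊕b13⊕b14⊕b15⊕b24⊕b25⊕b26⊕b27⊕b28⊕b29⊕b30⊕b31 = 1⊕0⊕1⊕0⊕1⊕0⊕1⊕0⊕1⊕0⊕1⊕0⊕1⊕1⊕0⊕0 = 0
s16: b16⊕b17⊕b18⊕b19⊕b20⊕b21⊕b22⊕b23⊕b24⊕b25⊕b26⊕b27⊕b28⊕b29⊕b30⊕b31 = 0⊕1⊕0⊕0⊕1⊕1⊕0⊕1⊕1⊕0⊕1⊕0⊕1⊕1⊕0⊕0 = 0
Syndrome (s16...s1) = 00000 → position 0 (no error).
No correction needed.
Data bits at positions 3,5,6,7,9,10,11,12,13,14,15,17,18,19,20,21,22,23,24,25,26,27,28,29,30,31: 01000101010100110110101100

01000101010100110110101100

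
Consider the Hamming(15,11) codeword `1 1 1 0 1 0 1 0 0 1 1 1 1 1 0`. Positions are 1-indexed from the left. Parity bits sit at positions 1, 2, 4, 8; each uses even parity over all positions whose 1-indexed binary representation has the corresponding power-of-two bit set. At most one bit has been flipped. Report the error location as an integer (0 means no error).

12

s1: b1⊕b3⊕b5⊕b7⊕b9⊕b11⊕b13⊕b15 = 1⊕1⊕1⊕1⊕0⊕1⊕1⊕0 = 0
s2: b2⊕b3⊕b6⊕b7⊕b10⊕b11⊕b14⊕b15 = 1⊕1⊕0⊕1⊕1⊕1⊕1⊕0 = 0
s4: b4⊕b5⊕b6⊕b7⊕b12⊕b13⊕b14⊕b15 = 0⊕1⊕0⊕1⊕1⊕1⊕1⊕0 = 1
s8: b8⊕b9⊕b10⊕b11⊕b12⊕b13⊕b14⊕b15 = 0⊕0⊕1⊕1⊕1⊕1⊕1⊕0 = 1
Syndrome (s8...s1) = 1100 → position 12.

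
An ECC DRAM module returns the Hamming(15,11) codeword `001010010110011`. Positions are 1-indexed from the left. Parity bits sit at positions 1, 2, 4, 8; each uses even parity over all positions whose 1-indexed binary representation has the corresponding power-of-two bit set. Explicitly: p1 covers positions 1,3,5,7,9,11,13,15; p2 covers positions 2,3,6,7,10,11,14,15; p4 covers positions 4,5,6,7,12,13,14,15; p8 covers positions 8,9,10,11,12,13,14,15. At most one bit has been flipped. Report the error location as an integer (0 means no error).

14

s1: b1⊕b3⊕b5⊕b7⊕b9⊕b11⊕b13⊕b15 = 0⊕1⊕1⊕0⊕0⊕1⊕0⊕1 = 0
s2: b2⊕b3⊕b6⊕b7⊕b10⊕b11⊕b14⊕b15 = 0⊕1⊕0⊕0⊕1⊕1⊕1⊕1 = 1
s4: b4⊕b5⊕b6⊕b7⊕b12⊕b13⊕b14⊕b15 = 0⊕1⊕0⊕0⊕0⊕0⊕1⊕1 = 1
s8: b8⊕b9⊕b10⊕b11⊕b12⊕b13⊕b14⊕b15 = 1⊕0⊕1⊕1⊕0⊕0⊕1⊕1 = 1
Syndrome (s8...s1) = 1110 → position 14.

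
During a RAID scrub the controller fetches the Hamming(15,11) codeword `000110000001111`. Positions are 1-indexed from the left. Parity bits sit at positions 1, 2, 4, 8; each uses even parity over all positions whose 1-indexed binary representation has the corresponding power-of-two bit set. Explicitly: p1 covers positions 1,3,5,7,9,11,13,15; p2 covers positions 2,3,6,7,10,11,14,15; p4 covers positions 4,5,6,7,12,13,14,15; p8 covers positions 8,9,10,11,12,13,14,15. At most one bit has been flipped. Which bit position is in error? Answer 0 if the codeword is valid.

1

s1: b1⊕b3⊕b5⊕b7⊕b9⊕b11⊕b13⊕b15 = 0⊕0⊕1⊕0⊕0⊕0⊕1⊕1 = 1
s2: b2⊕b3⊕b6⊕b7⊕b10⊕b11⊕b14⊕b15 = 0⊕0⊕0⊕0⊕0⊕0⊕1⊕1 = 0
s4: b4⊕b5⊕b6⊕b7⊕b12⊕b13⊕b14⊕b15 = 1⊕1⊕0⊕0⊕1⊕1⊕1⊕1 = 0
s8: b8⊕b9⊕b10⊕b11⊕b12⊕b13⊕b14⊕b15 = 0⊕0⊕0⊕0⊕1⊕1⊕1⊕1 = 0
Syndrome (s8...s1) = 0001 → position 1.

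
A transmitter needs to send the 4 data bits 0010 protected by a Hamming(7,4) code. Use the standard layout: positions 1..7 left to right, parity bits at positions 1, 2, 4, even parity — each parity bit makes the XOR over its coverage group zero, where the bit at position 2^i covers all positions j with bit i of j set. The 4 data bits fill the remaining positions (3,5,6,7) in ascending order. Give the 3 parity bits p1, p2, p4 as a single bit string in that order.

011

Place data bits at non-power-of-two positions: b3=0, b5=0, b6=1, b7=0.
p1 = XOR of data positions {3,5,7} = 0⊕0⊕0 = 0
p2 = XOR of data positions {3,6,7} = 0⊕1⊕0 = 1
p4 = XOR of data positions {5,6,7} = 0⊕1⊕0 = 1
Parity bits p1,p2,p4 = 011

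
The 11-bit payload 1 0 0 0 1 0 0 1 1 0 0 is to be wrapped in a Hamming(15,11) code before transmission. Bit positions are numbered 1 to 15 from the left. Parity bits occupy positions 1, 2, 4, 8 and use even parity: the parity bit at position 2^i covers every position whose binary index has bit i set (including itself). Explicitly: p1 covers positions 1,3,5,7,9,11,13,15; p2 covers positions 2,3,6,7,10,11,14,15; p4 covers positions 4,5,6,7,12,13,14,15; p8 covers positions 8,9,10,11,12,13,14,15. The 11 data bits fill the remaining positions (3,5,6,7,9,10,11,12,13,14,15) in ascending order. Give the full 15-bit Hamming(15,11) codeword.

Place data bits at non-power-of-two positions: b3=1, b5=0, b6=0, b7=0, b9=1, b10=0, b11=0, b12=1, b13=1, b14=0, b15=0.
p1 = XOR of data positions {3,5,7,9,11,13,15} = 1⊕0⊕0⊕1⊕0⊕1⊕0 = 1
p2 = XOR of data positions {3,6,7,10,11,14,15} = 1⊕0⊕0⊕0⊕0⊕0⊕0 = 1
p4 = XOR of data positions {5,6,7,12,13,14,15} = 0⊕0⊕0⊕1⊕1⊕0⊕0 = 0
p8 = XOR of data positions {9,10,11,12,13,14,15} = 1⊕0⊕0⊕1⊕1⊕0⊕0 = 1
Codeword b1..b15 = 111000011001100

111000011001100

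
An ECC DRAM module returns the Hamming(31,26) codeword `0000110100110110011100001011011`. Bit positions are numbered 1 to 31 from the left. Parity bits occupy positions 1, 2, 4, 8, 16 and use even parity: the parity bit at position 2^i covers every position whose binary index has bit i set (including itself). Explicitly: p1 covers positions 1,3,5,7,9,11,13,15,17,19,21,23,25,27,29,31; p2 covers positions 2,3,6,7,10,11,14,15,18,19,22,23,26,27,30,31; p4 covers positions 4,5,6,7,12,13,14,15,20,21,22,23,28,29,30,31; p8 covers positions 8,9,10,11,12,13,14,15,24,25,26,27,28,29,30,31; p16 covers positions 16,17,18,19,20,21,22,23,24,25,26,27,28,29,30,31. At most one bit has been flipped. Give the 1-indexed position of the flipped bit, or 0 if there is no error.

s1: b1⊕b3⊕b5⊕b7⊕b9⊕b11⊕b13⊕b15⊕b17⊕b19⊕b21⊕b23⊕b25⊕b27⊕b29⊕b31 = 0⊕0⊕1⊕0⊕0⊕1⊕0⊕1⊕0⊕1⊕0⊕0⊕1⊕1⊕0⊕1 = 1
s2: b2⊕b3⊕b6⊕b7⊕b10⊕b11⊕b14⊕b15⊕b18⊕b19⊕b22⊕b23⊕b26⊕b27⊕b30⊕b31 = 0⊕0⊕1⊕0⊕0⊕1⊕1⊕1⊕1⊕1⊕0⊕0⊕0⊕1⊕1⊕1 = 1
s4: b4⊕b5⊕b6⊕b7⊕b12⊕b13⊕b14⊕b15⊕b20⊕b21⊕b22⊕b23⊕b28⊕b29⊕b30⊕b31 = 0⊕1⊕1⊕0⊕1⊕0⊕1⊕1⊕1⊕0⊕0⊕0⊕1⊕0⊕1⊕1 = 1
s8: b8⊕b9⊕b10⊕b11⊕b12⊕b13⊕b14⊕b15⊕b24⊕b25⊕b26⊕b27⊕b28⊕b29⊕b30⊕b31 = 1⊕0⊕0⊕1⊕1⊕0⊕1⊕1⊕0⊕1⊕0⊕1⊕1⊕0⊕1⊕1 = 0
s16: b16⊕b17⊕b18⊕b19⊕b20⊕b21⊕b22⊕b23⊕b24⊕b25⊕b26⊕b27⊕b28⊕b29⊕b30⊕b31 = 0⊕0⊕1⊕1⊕1⊕0⊕0⊕0⊕0⊕1⊕0⊕1⊕1⊕0⊕1⊕1 = 0
Syndrome (s16...s1) = 00111 → position 7.

7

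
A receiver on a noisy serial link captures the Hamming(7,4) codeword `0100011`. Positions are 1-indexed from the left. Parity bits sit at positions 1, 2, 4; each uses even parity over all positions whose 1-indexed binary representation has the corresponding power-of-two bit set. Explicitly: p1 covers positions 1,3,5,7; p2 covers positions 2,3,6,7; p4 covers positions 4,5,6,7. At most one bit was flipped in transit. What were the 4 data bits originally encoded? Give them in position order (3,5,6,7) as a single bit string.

s1: b1⊕b3⊕b5⊕b7 = 0⊕0⊕0⊕1 = 1
s2: b2⊕b3⊕b6⊕b7 = 1⊕0⊕1⊕1 = 1
s4: b4⊕b5⊕b6⊕b7 = 0⊕0⊕1⊕1 = 0
Syndrome (s4...s1) = 011 → position 3.
Flip bit 3: corrected codeword = 0110011
Data bits at positions 3,5,6,7: 1011

1011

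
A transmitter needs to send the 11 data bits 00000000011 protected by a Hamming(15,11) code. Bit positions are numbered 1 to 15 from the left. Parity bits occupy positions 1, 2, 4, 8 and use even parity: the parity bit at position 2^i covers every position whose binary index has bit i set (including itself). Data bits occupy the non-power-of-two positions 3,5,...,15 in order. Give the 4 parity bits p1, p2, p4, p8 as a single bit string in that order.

1000

Place data bits at non-power-of-two positions: b3=0, b5=0, b6=0, b7=0, b9=0, b10=0, b11=0, b12=0, b13=0, b14=1, b15=1.
p1 = XOR of data positions {3,5,7,9,11,13,15} = 0⊕0⊕0⊕0⊕0⊕0⊕1 = 1
p2 = XOR of data positions {3,6,7,10,11,14,15} = 0⊕0⊕0⊕0⊕0⊕1⊕1 = 0
p4 = XOR of data positions {5,6,7,12,13,14,15} = 0⊕0⊕0⊕0⊕0⊕1⊕1 = 0
p8 = XOR of data positions {9,10,11,12,13,14,15} = 0⊕0⊕0⊕0⊕0⊕1⊕1 = 0
Parity bits p1,p2,p4,p8 = 1000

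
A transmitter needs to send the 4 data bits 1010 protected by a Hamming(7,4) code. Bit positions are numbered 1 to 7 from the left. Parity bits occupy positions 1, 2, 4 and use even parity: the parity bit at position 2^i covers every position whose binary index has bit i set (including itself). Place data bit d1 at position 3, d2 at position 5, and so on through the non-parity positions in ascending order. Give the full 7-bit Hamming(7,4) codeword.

Place data bits at non-power-of-two positions: b3=1, b5=0, b6=1, b7=0.
p1 = XOR of data positions {3,5,7} = 1⊕0⊕0 = 1
p2 = XOR of data positions {3,6,7} = 1⊕1⊕0 = 0
p4 = XOR of data positions {5,6,7} = 0⊕1⊕0 = 1
Codeword b1..b7 = 1011010

1011010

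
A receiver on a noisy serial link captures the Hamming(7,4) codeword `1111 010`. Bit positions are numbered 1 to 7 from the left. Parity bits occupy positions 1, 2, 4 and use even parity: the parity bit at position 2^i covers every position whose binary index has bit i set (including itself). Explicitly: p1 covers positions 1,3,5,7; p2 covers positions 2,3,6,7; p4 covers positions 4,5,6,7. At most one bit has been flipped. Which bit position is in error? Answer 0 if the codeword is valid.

2

s1: b1⊕b3⊕b5⊕b7 = 1⊕1⊕0⊕0 = 0
s2: b2⊕b3⊕b6⊕b7 = 1⊕1⊕1⊕0 = 1
s4: b4⊕b5⊕b6⊕b7 = 1⊕0⊕1⊕0 = 0
Syndrome (s4...s1) = 010 → position 2.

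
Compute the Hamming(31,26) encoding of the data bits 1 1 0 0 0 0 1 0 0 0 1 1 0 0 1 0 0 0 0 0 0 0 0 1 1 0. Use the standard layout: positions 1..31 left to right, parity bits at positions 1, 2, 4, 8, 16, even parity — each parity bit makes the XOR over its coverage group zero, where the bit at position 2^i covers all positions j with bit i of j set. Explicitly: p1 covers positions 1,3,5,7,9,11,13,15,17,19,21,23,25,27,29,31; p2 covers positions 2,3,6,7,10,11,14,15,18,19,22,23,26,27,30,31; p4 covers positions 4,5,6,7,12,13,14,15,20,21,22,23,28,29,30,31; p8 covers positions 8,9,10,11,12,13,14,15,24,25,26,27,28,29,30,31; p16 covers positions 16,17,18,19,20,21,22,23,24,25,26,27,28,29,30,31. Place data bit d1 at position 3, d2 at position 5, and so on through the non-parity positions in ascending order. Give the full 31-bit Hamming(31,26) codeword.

Place data bits at non-power-of-two positions: b3=1, b5=1, b6=0, b7=0, b9=0, b10=0, b11=1, b12=0, b13=0, b14=0, b15=1, b17=1, b18=0, b19=0, b20=1, b21=0, b22=0, b23=0, b24=0, b25=0, b26=0, b27=0, b28=0, b29=1, b30=1, b31=0.
p1 = XOR of data positions {3,5,7,9,11,13,15,17,19,21,23,25,27,29,31} = 1⊕1⊕0⊕0⊕1⊕0⊕1⊕1⊕0⊕0⊕0⊕0⊕0⊕1⊕0 = 0
p2 = XOR of data positions {3,6,7,10,11,14,15,18,19,22,23,26,27,30,31} = 1⊕0⊕0⊕0⊕1⊕0⊕1⊕0⊕0⊕0⊕0⊕0⊕0⊕1⊕0 = 0
p4 = XOR of data positions {5,6,7,12,13,14,15,20,21,22,23,28,29,30,31} = 1⊕0⊕0⊕0⊕0⊕0⊕1⊕1⊕0⊕0⊕0⊕0⊕1⊕1⊕0 = 1
p8 = XOR of data positions {9,10,11,12,13,14,15,24,25,26,27,28,29,30,31} = 0⊕0⊕1⊕0⊕0⊕0⊕1⊕0⊕0⊕0⊕0⊕0⊕1⊕1⊕0 = 0
p16 = XOR of data positions {17,18,19,20,21,22,23,24,25,26,27,28,29,30,31} = 1⊕0⊕0⊕1⊕0⊕0⊕0⊕0⊕0⊕0⊕0⊕0⊕1⊕1⊕0 = 0
Codeword b1..b31 = 0011100000100010100100000000110

0011100000100010100100000000110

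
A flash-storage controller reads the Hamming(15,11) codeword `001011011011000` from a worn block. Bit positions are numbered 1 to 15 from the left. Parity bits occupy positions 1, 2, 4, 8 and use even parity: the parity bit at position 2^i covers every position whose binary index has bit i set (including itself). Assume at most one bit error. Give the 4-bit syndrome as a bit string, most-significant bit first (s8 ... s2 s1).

s1: b1⊕b3⊕b5⊕b7⊕b9⊕b11⊕b13⊕b15 = 0⊕1⊕1⊕0⊕1⊕1⊕0⊕0 = 0
s2: b2⊕b3⊕b6⊕b7⊕b10⊕b11⊕b14⊕b15 = 0⊕1⊕1⊕0⊕0⊕1⊕0⊕0 = 1
s4: b4⊕b5⊕b6⊕b7⊕b12⊕b13⊕b14⊕b15 = 0⊕1⊕1⊕0⊕1⊕0⊕0⊕0 = 1
s8: b8⊕b9⊕b10⊕b11⊕b12⊕b13⊕b14⊕b15 = 1⊕1⊕0⊕1⊕1⊕0⊕0⊕0 = 0
Syndrome (s8...s1) = 0110 → position 6.

0110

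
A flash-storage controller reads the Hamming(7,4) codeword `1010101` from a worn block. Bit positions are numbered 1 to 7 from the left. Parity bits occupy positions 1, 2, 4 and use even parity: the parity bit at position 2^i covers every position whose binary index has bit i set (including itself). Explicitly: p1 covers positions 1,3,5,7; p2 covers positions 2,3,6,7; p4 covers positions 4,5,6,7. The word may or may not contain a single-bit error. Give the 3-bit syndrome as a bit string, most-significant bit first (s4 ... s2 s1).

000

s1: b1⊕b3⊕b5⊕b7 = 1⊕1⊕1⊕1 = 0
s2: b2⊕b3⊕b6⊕b7 = 0⊕1⊕0⊕1 = 0
s4: b4⊕b5⊕b6⊕b7 = 0⊕1⊕0⊕1 = 0
Syndrome (s4...s1) = 000 → position 0 (no error).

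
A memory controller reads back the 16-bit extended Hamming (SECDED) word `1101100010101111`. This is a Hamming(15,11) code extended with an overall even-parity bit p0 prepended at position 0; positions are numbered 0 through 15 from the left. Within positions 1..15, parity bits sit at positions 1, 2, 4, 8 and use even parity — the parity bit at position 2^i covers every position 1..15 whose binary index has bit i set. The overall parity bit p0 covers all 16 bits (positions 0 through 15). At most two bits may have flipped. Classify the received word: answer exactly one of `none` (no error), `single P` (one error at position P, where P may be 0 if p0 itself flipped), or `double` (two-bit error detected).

s1: b1⊕b3⊕b5⊕b7⊕b9⊕b11⊕b13⊕b15 = 1⊕1⊕0⊕0⊕0⊕0⊕1⊕1 = 0
s2: b2⊕b3⊕b6⊕b7⊕b10⊕b11⊕b14⊕b15 = 0⊕1⊕0⊕0⊕1⊕0⊕1⊕1 = 0
s4: b4⊕b5⊕b6⊕b7⊕b12⊕b13⊕b14⊕b15 = 1⊕0⊕0⊕0⊕1⊕1⊕1⊕1 = 1
s8: b8⊕b9⊕b10⊕b11⊕b12⊕b13⊕b14⊕b15 = 1⊕0⊕1⊕0⊕1⊕1⊕1⊕1 = 0
Syndrome (s8...s1) = 0100 → position 4.
Overall parity (XOR of all 16 bits, including p0): 1⊕1⊕0⊕1⊕1⊕0⊕0⊕0⊕1⊕0⊕1⊕0⊕1⊕1⊕1⊕1 = 0
Overall=0, syndrome position=4 → double-bit error detected (uncorrectable).

double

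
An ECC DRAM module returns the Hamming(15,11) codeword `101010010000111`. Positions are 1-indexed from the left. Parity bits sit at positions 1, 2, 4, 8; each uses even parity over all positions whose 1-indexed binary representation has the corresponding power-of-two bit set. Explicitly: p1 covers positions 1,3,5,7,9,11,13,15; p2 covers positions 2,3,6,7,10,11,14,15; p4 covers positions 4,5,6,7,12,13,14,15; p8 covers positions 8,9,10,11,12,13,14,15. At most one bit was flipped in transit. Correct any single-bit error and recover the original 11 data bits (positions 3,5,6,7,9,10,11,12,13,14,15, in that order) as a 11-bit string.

s1: b1⊕b3⊕b5⊕b7⊕b9⊕b11⊕b13⊕b15 = 1⊕1⊕1⊕0⊕0⊕0⊕1⊕1 = 1
s2: b2⊕b3⊕b6⊕b7⊕b10⊕b11⊕b14⊕b15 = 0⊕1⊕0⊕0⊕0⊕0⊕1⊕1 = 1
s4: b4⊕b5⊕b6⊕b7⊕b12⊕b13⊕b14⊕b15 = 0⊕1⊕0⊕0⊕0⊕1⊕1⊕1 = 0
s8: b8⊕b9⊕b10⊕b11⊕b12⊕b13⊕b14⊕b15 = 1⊕0⊕0⊕0⊕0⊕1⊕1⊕1 = 0
Syndrome (s8...s1) = 0011 → position 3.
Flip bit 3: corrected codeword = 100010010000111
Data bits at positions 3,5,6,7,9,10,11,12,13,14,15: 01000000111

01000000111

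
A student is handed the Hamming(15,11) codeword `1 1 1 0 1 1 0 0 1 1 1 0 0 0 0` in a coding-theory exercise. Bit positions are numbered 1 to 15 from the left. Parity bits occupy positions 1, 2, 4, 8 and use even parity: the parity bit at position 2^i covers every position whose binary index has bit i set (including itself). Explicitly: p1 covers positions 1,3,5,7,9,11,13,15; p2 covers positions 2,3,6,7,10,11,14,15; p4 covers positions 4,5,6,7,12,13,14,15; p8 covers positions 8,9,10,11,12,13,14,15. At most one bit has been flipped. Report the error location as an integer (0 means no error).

s1: b1⊕b3⊕b5⊕b7⊕b9⊕b11⊕b13⊕b15 = 1⊕1⊕1⊕0⊕1⊕1⊕0⊕0 = 1
s2: b2⊕b3⊕b6⊕b7⊕b10⊕b11⊕b14⊕b15 = 1⊕1⊕1⊕0⊕1⊕1⊕0⊕0 = 1
s4: b4⊕b5⊕b6⊕b7⊕b12⊕b13⊕b14⊕b15 = 0⊕1⊕1⊕0⊕0⊕0⊕0⊕0 = 0
s8: b8⊕b9⊕b10⊕b11⊕b12⊕b13⊕b14⊕b15 = 0⊕1⊕1⊕1⊕0⊕0⊕0⊕0 = 1
Syndrome (s8...s1) = 1011 → position 11.

11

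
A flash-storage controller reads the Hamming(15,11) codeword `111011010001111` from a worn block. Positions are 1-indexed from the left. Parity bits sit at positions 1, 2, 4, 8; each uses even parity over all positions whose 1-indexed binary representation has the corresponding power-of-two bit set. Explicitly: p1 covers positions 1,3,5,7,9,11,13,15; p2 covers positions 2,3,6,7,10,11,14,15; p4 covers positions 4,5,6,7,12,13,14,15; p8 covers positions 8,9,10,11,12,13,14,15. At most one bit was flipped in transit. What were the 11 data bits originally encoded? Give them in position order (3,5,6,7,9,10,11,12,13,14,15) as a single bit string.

s1: b1⊕b3⊕b5⊕b7⊕b9⊕b11⊕b13⊕b15 = 1⊕1⊕1⊕0⊕0⊕0⊕1⊕1 = 1
s2: b2⊕b3⊕b6⊕b7⊕b10⊕b11⊕b14⊕b15 = 1⊕1⊕1⊕0⊕0⊕0⊕1⊕1 = 1
s4: b4⊕b5⊕b6⊕b7⊕b12⊕b13⊕b14⊕b15 = 0⊕1⊕1⊕0⊕1⊕1⊕1⊕1 = 0
s8: b8⊕b9⊕b10⊕b11⊕b12⊕b13⊕b14⊕b15 = 1⊕0⊕0⊕0⊕1⊕1⊕1⊕1 = 1
Syndrome (s8...s1) = 1011 → position 11.
Flip bit 11: corrected codeword = 111011010011111
Data bits at positions 3,5,6,7,9,10,11,12,13,14,15: 11100011111

11100011111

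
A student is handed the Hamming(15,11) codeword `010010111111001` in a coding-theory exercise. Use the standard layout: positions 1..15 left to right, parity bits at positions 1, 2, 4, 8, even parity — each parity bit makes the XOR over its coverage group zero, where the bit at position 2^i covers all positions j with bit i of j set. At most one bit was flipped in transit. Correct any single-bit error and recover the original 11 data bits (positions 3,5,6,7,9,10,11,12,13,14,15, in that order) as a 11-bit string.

s1: b1⊕b3⊕b5⊕b7⊕b9⊕b11⊕b13⊕b15 = 0⊕0⊕1⊕1⊕1⊕1⊕0⊕1 = 1
s2: b2⊕b3⊕b6⊕b7⊕b10⊕b11⊕b14⊕b15 = 1⊕0⊕0⊕1⊕1⊕1⊕0⊕1 = 1
s4: b4⊕b5⊕b6⊕b7⊕b12⊕b13⊕b14⊕b15 = 0⊕1⊕0⊕1⊕1⊕0⊕0⊕1 = 0
s8: b8⊕b9⊕b10⊕b11⊕b12⊕b13⊕b14⊕b15 = 1⊕1⊕1⊕1⊕1⊕0⊕0⊕1 = 0
Syndrome (s8...s1) = 0011 → position 3.
Flip bit 3: corrected codeword = 011010111111001
Data bits at positions 3,5,6,7,9,10,11,12,13,14,15: 11011111001

11011111001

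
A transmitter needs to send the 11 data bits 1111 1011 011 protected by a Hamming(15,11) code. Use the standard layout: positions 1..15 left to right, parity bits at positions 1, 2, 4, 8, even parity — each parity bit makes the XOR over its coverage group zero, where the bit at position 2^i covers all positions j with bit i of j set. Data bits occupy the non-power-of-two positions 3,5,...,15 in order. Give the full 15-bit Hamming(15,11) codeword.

001011111011011

Place data bits at non-power-of-two positions: b3=1, b5=1, b6=1, b7=1, b9=1, b10=0, b11=1, b12=1, b13=0, b14=1, b15=1.
p1 = XOR of data positions {3,5,7,9,11,13,15} = 1⊕1⊕1⊕1⊕1⊕0⊕1 = 0
p2 = XOR of data positions {3,6,7,10,11,14,15} = 1⊕1⊕1⊕0⊕1⊕1⊕1 = 0
p4 = XOR of data positions {5,6,7,12,13,14,15} = 1⊕1⊕1⊕1⊕0⊕1⊕1 = 0
p8 = XOR of data positions {9,10,11,12,13,14,15} = 1⊕0⊕1⊕1⊕0⊕1⊕1 = 1
Codeword b1..b15 = 001011111011011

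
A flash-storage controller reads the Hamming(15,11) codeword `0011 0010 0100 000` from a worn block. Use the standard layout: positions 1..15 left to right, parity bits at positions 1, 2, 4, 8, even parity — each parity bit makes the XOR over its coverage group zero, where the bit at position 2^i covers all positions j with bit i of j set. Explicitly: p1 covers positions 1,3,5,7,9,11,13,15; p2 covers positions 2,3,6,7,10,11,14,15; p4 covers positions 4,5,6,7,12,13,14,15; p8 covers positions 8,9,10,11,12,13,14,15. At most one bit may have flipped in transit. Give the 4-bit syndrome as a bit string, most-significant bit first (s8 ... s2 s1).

1010

s1: b1⊕b3⊕b5⊕b7⊕b9⊕b11⊕b13⊕b15 = 0⊕1⊕0⊕1⊕0⊕0⊕0⊕0 = 0
s2: b2⊕b3⊕b6⊕b7⊕b10⊕b11⊕b14⊕b15 = 0⊕1⊕0⊕1⊕1⊕0⊕0⊕0 = 1
s4: b4⊕b5⊕b6⊕b7⊕b12⊕b13⊕b14⊕b15 = 1⊕0⊕0⊕1⊕0⊕0⊕0⊕0 = 0
s8: b8⊕b9⊕b10⊕b11⊕b12⊕b13⊕b14⊕b15 = 0⊕0⊕1⊕0⊕0⊕0⊕0⊕0 = 1
Syndrome (s8...s1) = 1010 → position 10.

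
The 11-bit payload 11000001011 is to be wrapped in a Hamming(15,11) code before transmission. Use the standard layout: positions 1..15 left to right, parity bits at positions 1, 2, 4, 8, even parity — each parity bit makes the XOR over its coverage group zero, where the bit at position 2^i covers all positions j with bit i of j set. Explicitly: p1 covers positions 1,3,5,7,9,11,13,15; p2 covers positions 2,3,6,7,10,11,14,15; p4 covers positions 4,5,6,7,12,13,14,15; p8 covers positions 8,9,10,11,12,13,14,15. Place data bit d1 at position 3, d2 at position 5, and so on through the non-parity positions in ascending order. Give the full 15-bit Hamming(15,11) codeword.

Place data bits at non-power-of-two positions: b3=1, b5=1, b6=0, b7=0, b9=0, b10=0, b11=0, b12=1, b13=0, b14=1, b15=1.
p1 = XOR of data positions {3,5,7,9,11,13,15} = 1⊕1⊕0⊕0⊕0⊕0⊕1 = 1
p2 = XOR of data positions {3,6,7,10,11,14,15} = 1⊕0⊕0⊕0⊕0⊕1⊕1 = 1
p4 = XOR of data positions {5,6,7,12,13,14,15} = 1⊕0⊕0⊕1⊕0⊕1⊕1 = 0
p8 = XOR of data positions {9,10,11,12,13,14,15} = 0⊕0⊕0⊕1⊕0⊕1⊕1 = 1
Codeword b1..b15 = 111010010001011

111010010001011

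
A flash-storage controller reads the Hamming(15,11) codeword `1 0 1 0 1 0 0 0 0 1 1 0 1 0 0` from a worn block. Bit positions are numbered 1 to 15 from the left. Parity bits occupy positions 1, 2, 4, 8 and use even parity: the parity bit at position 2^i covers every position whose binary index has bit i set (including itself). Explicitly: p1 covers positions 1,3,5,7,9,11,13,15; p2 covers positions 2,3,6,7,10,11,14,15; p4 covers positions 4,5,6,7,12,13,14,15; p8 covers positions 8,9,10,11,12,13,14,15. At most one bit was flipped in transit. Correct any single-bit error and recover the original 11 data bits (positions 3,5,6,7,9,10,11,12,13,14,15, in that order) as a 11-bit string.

s1: b1⊕b3⊕b5⊕b7⊕b9⊕b11⊕b13⊕b15 = 1⊕1⊕1⊕0⊕0⊕1⊕1⊕0 = 1
s2: b2⊕b3⊕b6⊕b7⊕b10⊕b11⊕b14⊕b15 = 0⊕1⊕0⊕0⊕1⊕1⊕0⊕0 = 1
s4: b4⊕b5⊕b6⊕b7⊕b12⊕b13⊕b14⊕b15 = 0⊕1⊕0⊕0⊕0⊕1⊕0⊕0 = 0
s8: b8⊕b9⊕b10⊕b11⊕b12⊕b13⊕b14⊕b15 = 0⊕0⊕1⊕1⊕0⊕1⊕0⊕0 = 1
Syndrome (s8...s1) = 1011 → position 11.
Flip bit 11: corrected codeword = 101010000100100
Data bits at positions 3,5,6,7,9,10,11,12,13,14,15: 11000100100

11000100100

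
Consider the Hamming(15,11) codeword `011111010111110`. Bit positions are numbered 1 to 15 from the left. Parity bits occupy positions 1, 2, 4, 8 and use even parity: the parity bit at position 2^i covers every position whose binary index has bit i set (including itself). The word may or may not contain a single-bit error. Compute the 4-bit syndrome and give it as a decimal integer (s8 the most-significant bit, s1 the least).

s1: b1⊕b3⊕b5⊕b7⊕b9⊕b11⊕b13⊕b15 = 0⊕1⊕1⊕0⊕0⊕1⊕1⊕0 = 0
s2: b2⊕b3⊕b6⊕b7⊕b10⊕b11⊕b14⊕b15 = 1⊕1⊕1⊕0⊕1⊕1⊕1⊕0 = 0
s4: b4⊕b5⊕b6⊕b7⊕b12⊕b13⊕b14⊕b15 = 1⊕1⊕1⊕0⊕1⊕1⊕1⊕0 = 0
s8: b8⊕b9⊕b10⊕b11⊕b12⊕b13⊕b14⊕b15 = 1⊕0⊕1⊕1⊕1⊕1⊕1⊕0 = 0
Syndrome (s8...s1) = 0000 → position 0 (no error).

0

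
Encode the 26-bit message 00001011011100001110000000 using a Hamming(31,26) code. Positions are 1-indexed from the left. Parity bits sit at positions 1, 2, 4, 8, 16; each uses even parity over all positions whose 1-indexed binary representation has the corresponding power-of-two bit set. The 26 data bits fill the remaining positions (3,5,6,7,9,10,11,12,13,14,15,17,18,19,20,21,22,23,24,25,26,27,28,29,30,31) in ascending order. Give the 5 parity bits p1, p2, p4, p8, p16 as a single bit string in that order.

Place data bits at non-power-of-two positions: b3=0, b5=0, b6=0, b7=0, b9=1, b10=0, b11=1, b12=1, b13=0, b14=1, b15=1, b17=1, b18=0, b19=0, b20=0, b21=0, b22=1, b23=1, b24=1, b25=0, b26=0, b27=0, b28=0, b29=0, b30=0, b31=0.
p1 = XOR of data positions {3,5,7,9,11,13,15,17,19,21,23,25,27,29,31} = 0⊕0⊕0⊕1⊕1⊕0⊕1⊕1⊕0⊕0⊕1⊕0⊕0⊕0⊕0 = 1
p2 = XOR of data positions {3,6,7,10,11,14,15,18,19,22,23,26,27,30,31} = 0⊕0⊕0⊕0⊕1⊕1⊕1⊕0⊕0⊕1⊕1⊕0⊕0⊕0⊕0 = 1
p4 = XOR of data positions {5,6,7,12,13,14,15,20,21,22,23,28,29,30,31} = 0⊕0⊕0⊕1⊕0⊕1⊕1⊕0⊕0⊕1⊕1⊕0⊕0⊕0⊕0 = 1
p8 = XOR of data positions {9,10,11,12,13,14,15,24,25,26,27,28,29,30,31} = 1⊕0⊕1⊕1⊕0⊕1⊕1⊕1⊕0⊕0⊕0⊕0⊕0⊕0⊕0 = 0
p16 = XOR of data positions {17,18,19,20,21,22,23,24,25,26,27,28,29,30,31} = 1⊕0⊕0⊕0⊕0⊕1⊕1⊕1⊕0⊕0⊕0⊕0⊕0⊕0⊕0 = 0
Parity bits p1,p2,p4,p8,p16 = 11100

11100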